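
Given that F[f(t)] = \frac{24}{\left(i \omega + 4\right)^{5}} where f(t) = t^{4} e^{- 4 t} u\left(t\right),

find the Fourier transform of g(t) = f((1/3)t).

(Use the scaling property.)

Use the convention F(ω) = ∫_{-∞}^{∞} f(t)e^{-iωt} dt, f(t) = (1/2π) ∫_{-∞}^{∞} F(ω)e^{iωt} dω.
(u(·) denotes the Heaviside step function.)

F[g](ω) = \frac{72}{\left(3 i \omega + 4\right)^{5}}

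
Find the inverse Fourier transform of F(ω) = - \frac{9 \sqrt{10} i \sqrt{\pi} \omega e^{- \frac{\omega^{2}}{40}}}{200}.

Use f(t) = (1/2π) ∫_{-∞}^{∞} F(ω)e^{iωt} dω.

f(t) = 9 t e^{- 10 t^{2}}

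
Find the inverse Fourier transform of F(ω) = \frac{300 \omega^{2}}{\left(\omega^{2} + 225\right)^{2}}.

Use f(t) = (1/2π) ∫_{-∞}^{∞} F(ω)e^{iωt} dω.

f(t) = 5 \left(1 - 15 \left|{t}\right|\right) e^{- 15 \left|{t}\right|}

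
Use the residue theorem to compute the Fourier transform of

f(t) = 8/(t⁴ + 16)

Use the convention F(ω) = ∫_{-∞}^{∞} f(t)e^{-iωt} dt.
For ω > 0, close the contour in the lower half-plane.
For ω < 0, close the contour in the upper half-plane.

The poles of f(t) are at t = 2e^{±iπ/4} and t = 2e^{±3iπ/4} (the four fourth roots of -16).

Let g(z) = f(z)e^{-iωz}; for large |z| the factor e^{-iωz} decays in the lower half-plane when ω > 0 and in the upper half-plane when ω < 0.

Case ω > 0 (lower half-plane, clockwise contour ⇒ F(ω) = -2πi·ΣRes):
  Res_{z = - \sqrt{2} - \sqrt{2} i} g(z) = \frac{\sqrt{2} i \left(1 - i\right) e^{\sqrt{2} \omega \left(-1 + i\right)}}{8}
  Res_{z = \sqrt{2} - \sqrt{2} i} g(z) = \frac{\sqrt{2} i \left(1 + i\right) e^{- \sqrt{2} \omega \left(1 + i\right)}}{8}
  F(ω) = -2πi·ΣRes = \frac{\sqrt{2} \pi \left(1 - i\right) \left(e^{2 \sqrt{2} i \omega} + i\right) e^{- \sqrt{2} \omega \left(1 + i\right)}}{4} = \pi e^{- \sqrt{2} \omega} \sin{\left(\sqrt{2} \omega + \frac{\pi}{4} \right)}

Case ω < 0 (upper half-plane, counterclockwise contour ⇒ F(ω) = +2πi·ΣRes):
  Res_{z = \sqrt{2} + \sqrt{2} i} g(z) = \frac{\sqrt{2} i \left(-1 + i\right) e^{\sqrt{2} \omega \left(1 - i\right)}}{8}
  Res_{z = - \sqrt{2} + \sqrt{2} i} g(z) = \frac{\sqrt{2} \left(1 - i\right) e^{\sqrt{2} \omega \left(1 + i\right)}}{8}
  F(ω) = 2πi·ΣRes = - \frac{\sqrt{2} i \pi \left(i \left(1 - i\right) e^{\sqrt{2} \omega \left(1 - i\right)} - \left(1 - i\right) e^{\sqrt{2} \omega \left(1 + i\right)}\right)}{4} = \pi e^{\sqrt{2} \omega} \cos{\left(\sqrt{2} \omega + \frac{\pi}{4} \right)}

Both cases combine into a single formula in |ω|:

F(ω) = \pi e^{- \sqrt{2} \left|{\omega}\right|} \sin{\left(\sqrt{2} \left|{\omega}\right| + \frac{\pi}{4} \right)}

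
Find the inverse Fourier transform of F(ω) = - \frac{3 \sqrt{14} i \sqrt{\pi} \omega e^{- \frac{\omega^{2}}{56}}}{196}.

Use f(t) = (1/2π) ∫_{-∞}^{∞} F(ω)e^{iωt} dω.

f(t) = 6 t e^{- 14 t^{2}}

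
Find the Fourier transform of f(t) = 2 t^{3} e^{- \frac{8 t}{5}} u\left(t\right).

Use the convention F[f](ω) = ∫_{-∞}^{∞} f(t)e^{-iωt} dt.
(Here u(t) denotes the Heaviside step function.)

F(ω) = \frac{7500}{\left(5 i \omega + 8\right)^{4}}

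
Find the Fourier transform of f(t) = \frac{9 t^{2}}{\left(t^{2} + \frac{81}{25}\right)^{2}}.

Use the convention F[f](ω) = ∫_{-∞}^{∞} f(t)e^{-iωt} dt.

F(ω) = \frac{\pi \left(5 - 9 \left|{\omega}\right|\right) e^{- \frac{9 \left|{\omega}\right|}{5}}}{2}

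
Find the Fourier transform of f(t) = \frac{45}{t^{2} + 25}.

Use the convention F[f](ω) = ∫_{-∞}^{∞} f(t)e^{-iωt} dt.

F(ω) = 9 \pi e^{- 5 \left|{\omega}\right|}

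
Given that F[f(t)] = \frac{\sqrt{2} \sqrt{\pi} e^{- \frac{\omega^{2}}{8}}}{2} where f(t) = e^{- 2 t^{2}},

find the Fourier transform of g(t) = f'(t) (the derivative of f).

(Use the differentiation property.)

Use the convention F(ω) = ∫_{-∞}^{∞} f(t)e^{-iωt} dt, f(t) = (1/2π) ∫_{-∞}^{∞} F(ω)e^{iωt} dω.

F[g](ω) = \frac{\sqrt{2} i \sqrt{\pi} \omega e^{- \frac{\omega^{2}}{8}}}{2}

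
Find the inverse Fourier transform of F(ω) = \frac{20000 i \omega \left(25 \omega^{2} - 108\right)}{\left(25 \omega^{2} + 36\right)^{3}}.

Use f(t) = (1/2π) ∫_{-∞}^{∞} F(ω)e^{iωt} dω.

f(t) = 8 t e^{- \frac{6 \left|{t}\right|}{5}} \left|{t}\right|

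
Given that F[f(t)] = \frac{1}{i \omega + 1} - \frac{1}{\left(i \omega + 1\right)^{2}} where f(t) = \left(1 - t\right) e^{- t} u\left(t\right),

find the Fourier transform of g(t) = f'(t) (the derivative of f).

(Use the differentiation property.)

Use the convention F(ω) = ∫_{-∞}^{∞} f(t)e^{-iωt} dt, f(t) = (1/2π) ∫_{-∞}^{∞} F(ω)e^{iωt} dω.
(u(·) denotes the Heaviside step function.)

F[g](ω) = \frac{\omega^{2}}{\omega^{2} - 2 i \omega - 1}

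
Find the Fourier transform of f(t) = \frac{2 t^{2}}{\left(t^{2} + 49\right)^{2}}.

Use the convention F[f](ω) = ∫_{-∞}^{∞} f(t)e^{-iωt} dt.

F(ω) = \frac{\pi \left(1 - 7 \left|{\omega}\right|\right) e^{- 7 \left|{\omega}\right|}}{7}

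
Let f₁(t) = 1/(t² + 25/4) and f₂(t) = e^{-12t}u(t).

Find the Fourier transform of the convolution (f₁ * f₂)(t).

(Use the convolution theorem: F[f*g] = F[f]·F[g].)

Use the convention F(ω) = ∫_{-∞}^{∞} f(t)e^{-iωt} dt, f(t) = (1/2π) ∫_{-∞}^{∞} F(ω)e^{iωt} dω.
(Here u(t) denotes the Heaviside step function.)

F[f₁*f₂](ω) = \frac{2 \pi e^{- \frac{5 \left|{\omega}\right|}{2}}}{5 \left(i \omega + 12\right)}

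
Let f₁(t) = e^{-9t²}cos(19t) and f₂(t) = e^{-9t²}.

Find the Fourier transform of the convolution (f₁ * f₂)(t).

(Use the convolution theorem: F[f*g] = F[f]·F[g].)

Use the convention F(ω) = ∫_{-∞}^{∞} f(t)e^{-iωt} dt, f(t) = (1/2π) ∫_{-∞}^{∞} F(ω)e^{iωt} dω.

F[f₁*f₂](ω) = \frac{\pi \left(e^{\frac{19 \omega}{9}} + 1\right) e^{- \frac{\omega^{2}}{18} - \frac{19 \omega}{18} - \frac{361}{36}}}{18}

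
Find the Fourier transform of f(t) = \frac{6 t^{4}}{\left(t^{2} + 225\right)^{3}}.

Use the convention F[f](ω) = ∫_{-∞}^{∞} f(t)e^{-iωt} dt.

F(ω) = \frac{3 \pi \left(75 \omega^{2} - 25 \left|{\omega}\right| + 1\right) e^{- 15 \left|{\omega}\right|}}{20}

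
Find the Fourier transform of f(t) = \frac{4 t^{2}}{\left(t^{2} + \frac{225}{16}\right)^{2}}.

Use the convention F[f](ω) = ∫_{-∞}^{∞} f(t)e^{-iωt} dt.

F(ω) = \frac{2 \pi \left(4 - 15 \left|{\omega}\right|\right) e^{- \frac{15 \left|{\omega}\right|}{4}}}{15}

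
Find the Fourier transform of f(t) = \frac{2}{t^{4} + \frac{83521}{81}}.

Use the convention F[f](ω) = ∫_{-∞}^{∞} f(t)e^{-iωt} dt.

F(ω) = \frac{54 \pi e^{- \frac{17 \sqrt{2} \left|{\omega}\right|}{6}} \sin{\left(\frac{17 \sqrt{2} \left|{\omega}\right|}{6} + \frac{\pi}{4} \right)}}{4913}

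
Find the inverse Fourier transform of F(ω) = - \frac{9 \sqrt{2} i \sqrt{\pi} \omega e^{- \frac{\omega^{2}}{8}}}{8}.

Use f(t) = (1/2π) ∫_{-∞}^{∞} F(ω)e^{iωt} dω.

f(t) = 9 t e^{- 2 t^{2}}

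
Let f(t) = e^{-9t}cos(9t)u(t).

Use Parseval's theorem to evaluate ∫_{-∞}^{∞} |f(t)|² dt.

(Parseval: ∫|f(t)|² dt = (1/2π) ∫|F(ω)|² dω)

∫|f(t)|² dt = \frac{1}{24}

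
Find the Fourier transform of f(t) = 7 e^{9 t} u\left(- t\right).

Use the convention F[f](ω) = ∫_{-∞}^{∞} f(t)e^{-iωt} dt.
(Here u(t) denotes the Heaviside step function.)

F(ω) = - \frac{7}{i \omega - 9}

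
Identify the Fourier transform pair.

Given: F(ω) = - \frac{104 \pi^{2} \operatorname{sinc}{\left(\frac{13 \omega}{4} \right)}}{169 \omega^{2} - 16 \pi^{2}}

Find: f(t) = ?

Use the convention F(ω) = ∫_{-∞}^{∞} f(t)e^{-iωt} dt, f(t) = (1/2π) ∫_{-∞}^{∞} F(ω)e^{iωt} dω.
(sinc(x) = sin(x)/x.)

f(t) = 2 \left(\begin{cases} \cos^{2}{\left(\frac{2 \pi t}{13} \right)} & \text{for}\: \left|{t}\right| < \frac{13}{4} \\0 & \text{otherwise} \end{cases}\right)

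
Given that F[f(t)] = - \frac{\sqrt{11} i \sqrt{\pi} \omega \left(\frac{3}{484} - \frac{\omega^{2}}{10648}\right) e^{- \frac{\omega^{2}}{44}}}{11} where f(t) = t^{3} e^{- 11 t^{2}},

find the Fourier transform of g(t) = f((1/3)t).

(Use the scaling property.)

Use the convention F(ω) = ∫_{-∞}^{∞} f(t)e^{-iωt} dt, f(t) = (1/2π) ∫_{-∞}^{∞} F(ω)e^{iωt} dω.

F[g](ω) = \frac{27 \sqrt{11} i \sqrt{\pi} \omega \left(3 \omega^{2} - 22\right) e^{- \frac{9 \omega^{2}}{44}}}{117128}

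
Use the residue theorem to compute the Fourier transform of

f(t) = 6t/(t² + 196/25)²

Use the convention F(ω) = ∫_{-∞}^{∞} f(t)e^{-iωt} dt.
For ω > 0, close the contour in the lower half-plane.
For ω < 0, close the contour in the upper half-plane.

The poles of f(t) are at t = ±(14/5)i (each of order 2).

Let g(z) = f(z)e^{-iωz}; for large |z| the factor e^{-iωz} decays in the lower half-plane when ω > 0 and in the upper half-plane when ω < 0.

Case ω > 0 (lower half-plane, clockwise contour ⇒ F(ω) = -2πi·ΣRes):
  Res_{z = - \frac{14 i}{5}} g(z) = \frac{15 \omega e^{- \frac{14 \omega}{5}}}{28} (pole of order 2)
  F(ω) = -2πi·ΣRes = - \frac{15 i \pi \omega e^{- \frac{14 \omega}{5}}}{14}

Case ω < 0 (upper half-plane, counterclockwise contour ⇒ F(ω) = +2πi·ΣRes):
  Res_{z = \frac{14 i}{5}} g(z) = - \frac{15 \omega e^{\frac{14 \omega}{5}}}{28} (pole of order 2)
  F(ω) = 2πi·ΣRes = - \frac{15 i \pi \omega e^{\frac{14 \omega}{5}}}{14}

Both cases combine into a single formula in |ω|:

F(ω) = - \frac{15 i \pi \omega e^{- \frac{14 \left|{\omega}\right|}{5}}}{14}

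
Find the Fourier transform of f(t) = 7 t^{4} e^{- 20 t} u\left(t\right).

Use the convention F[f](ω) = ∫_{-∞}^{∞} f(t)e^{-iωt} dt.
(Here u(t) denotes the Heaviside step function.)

F(ω) = \frac{168}{\left(i \omega + 20\right)^{5}}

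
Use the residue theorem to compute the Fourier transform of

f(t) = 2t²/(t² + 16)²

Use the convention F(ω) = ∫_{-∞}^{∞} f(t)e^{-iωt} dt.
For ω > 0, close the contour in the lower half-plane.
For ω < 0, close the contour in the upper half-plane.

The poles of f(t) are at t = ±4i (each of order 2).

Let g(z) = f(z)e^{-iωz}; for large |z| the factor e^{-iωz} decays in the lower half-plane when ω > 0 and in the upper half-plane when ω < 0.

Case ω > 0 (lower half-plane, clockwise contour ⇒ F(ω) = -2πi·ΣRes):
  Res_{z = - 4 i} g(z) = \frac{i \left(1 - 4 \omega\right) e^{- 4 \omega}}{8} (pole of order 2)
  F(ω) = -2πi·ΣRes = \frac{\pi \left(1 - 4 \omega\right) e^{- 4 \omega}}{4}

Case ω < 0 (upper half-plane, counterclockwise contour ⇒ F(ω) = +2πi·ΣRes):
  Res_{z = 4 i} g(z) = \frac{i \left(- 4 \omega - 1\right) e^{4 \omega}}{8} (pole of order 2)
  F(ω) = 2πi·ΣRes = \frac{\pi \left(4 \omega + 1\right) e^{4 \omega}}{4}

Both cases combine into a single formula in |ω|:

F(ω) = \frac{\pi \left(1 - 4 \left|{\omega}\right|\right) e^{- 4 \left|{\omega}\right|}}{4}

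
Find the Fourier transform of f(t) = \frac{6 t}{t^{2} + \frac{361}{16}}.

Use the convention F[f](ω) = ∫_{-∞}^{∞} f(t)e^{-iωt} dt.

F(ω) = - 6 i \pi e^{- \frac{19 \left|{\omega}\right|}{4}} \operatorname{sign}{\left(\omega \right)}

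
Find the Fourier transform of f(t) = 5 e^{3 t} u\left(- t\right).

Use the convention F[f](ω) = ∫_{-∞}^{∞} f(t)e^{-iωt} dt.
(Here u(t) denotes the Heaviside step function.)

F(ω) = - \frac{5}{i \omega - 3}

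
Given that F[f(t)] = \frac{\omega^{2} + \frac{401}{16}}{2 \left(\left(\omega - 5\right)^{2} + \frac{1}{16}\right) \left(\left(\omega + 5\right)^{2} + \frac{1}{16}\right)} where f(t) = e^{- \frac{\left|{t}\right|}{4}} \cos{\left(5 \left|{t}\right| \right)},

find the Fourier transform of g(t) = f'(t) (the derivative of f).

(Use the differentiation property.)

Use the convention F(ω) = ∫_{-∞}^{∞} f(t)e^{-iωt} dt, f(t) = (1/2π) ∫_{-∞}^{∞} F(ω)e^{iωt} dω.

F[g](ω) = \frac{8 i \omega \left(16 \omega^{2} + 401\right)}{256 \omega^{4} - 12768 \omega^{2} + 160801}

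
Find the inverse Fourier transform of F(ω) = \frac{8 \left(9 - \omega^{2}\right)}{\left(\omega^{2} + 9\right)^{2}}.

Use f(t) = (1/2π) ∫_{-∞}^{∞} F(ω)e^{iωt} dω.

f(t) = 4 e^{- 3 \left|{t}\right|} \left|{t}\right|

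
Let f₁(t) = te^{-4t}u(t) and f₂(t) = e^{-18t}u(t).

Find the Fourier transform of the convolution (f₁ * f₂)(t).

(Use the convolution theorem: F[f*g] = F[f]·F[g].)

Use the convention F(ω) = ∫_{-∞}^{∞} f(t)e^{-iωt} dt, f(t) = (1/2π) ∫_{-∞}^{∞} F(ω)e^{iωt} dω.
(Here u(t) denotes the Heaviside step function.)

F[f₁*f₂](ω) = \frac{1}{\left(i \omega + 4\right)^{2} \left(i \omega + 18\right)}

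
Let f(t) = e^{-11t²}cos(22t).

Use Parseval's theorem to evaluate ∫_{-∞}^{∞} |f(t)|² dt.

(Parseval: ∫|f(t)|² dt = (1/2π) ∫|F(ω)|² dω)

∫|f(t)|² dt = \frac{\sqrt{22} \sqrt{\pi} \left(1 + e^{22}\right)}{44 e^{22}}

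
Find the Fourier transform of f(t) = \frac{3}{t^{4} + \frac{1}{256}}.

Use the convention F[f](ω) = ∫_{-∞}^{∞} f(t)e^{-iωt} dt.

F(ω) = 192 \pi e^{- \frac{\sqrt{2} \left|{\omega}\right|}{8}} \sin{\left(\frac{\sqrt{2} \left|{\omega}\right|}{8} + \frac{\pi}{4} \right)}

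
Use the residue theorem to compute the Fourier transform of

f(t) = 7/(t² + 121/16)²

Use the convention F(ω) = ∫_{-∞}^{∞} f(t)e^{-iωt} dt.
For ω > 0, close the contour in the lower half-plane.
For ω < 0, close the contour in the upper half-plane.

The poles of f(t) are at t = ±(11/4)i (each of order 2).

Let g(z) = f(z)e^{-iωz}; for large |z| the factor e^{-iωz} decays in the lower half-plane when ω > 0 and in the upper half-plane when ω < 0.

Case ω > 0 (lower half-plane, clockwise contour ⇒ F(ω) = -2πi·ΣRes):
  Res_{z = - \frac{11 i}{4}} g(z) = \frac{28 i \left(11 \omega + 4\right) e^{- \frac{11 \omega}{4}}}{1331} (pole of order 2)
  F(ω) = -2πi·ΣRes = \frac{56 \pi \left(11 \omega + 4\right) e^{- \frac{11 \omega}{4}}}{1331}

Case ω < 0 (upper half-plane, counterclockwise contour ⇒ F(ω) = +2πi·ΣRes):
  Res_{z = \frac{11 i}{4}} g(z) = \frac{28 i \left(11 \omega - 4\right) e^{\frac{11 \omega}{4}}}{1331} (pole of order 2)
  F(ω) = 2πi·ΣRes = \frac{56 \pi \left(4 - 11 \omega\right) e^{\frac{11 \omega}{4}}}{1331}

Both cases combine into a single formula in |ω|:

F(ω) = \frac{56 \pi \left(11 \left|{\omega}\right| + 4\right) e^{- \frac{11 \left|{\omega}\right|}{4}}}{1331}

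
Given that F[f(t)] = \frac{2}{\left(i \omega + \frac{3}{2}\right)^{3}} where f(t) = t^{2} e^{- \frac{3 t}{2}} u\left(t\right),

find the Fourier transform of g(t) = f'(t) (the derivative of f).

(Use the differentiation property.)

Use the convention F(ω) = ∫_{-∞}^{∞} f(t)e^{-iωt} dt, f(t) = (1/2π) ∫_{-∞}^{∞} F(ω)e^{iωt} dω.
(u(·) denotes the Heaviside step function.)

F[g](ω) = \frac{16 i \omega}{\left(2 i \omega + 3\right)^{3}}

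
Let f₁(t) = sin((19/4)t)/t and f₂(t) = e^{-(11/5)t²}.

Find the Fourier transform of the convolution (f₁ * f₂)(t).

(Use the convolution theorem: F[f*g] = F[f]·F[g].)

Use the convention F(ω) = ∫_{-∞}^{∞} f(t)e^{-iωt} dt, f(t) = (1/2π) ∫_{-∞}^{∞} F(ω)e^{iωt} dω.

F[f₁*f₂](ω) = \begin{cases} \frac{\sqrt{55} \pi^{\frac{3}{2}} e^{- \frac{5 \omega^{2}}{44}}}{11} & \text{for}\: \omega > - \frac{19}{4} \wedge \omega < \frac{19}{4} \\0 & \text{otherwise} \end{cases}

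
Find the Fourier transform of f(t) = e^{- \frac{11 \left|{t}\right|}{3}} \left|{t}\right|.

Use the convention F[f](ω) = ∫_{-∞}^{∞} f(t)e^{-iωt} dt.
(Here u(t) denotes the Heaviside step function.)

F(ω) = \frac{18 \left(121 - 9 \omega^{2}\right)}{\left(9 \omega^{2} + 121\right)^{2}}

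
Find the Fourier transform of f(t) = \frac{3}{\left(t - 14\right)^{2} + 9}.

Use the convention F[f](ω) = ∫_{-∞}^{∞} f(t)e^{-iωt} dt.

F(ω) = \pi e^{- 14 i \omega - 3 \left|{\omega}\right|}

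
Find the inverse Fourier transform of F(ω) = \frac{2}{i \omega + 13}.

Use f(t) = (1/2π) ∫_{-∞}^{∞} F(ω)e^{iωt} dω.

f(t) = 2 e^{- 13 t} u\left(t\right)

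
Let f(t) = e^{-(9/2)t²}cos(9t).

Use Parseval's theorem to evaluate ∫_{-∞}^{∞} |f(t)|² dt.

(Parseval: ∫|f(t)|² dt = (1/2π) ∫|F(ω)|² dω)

∫|f(t)|² dt = \frac{\sqrt{\pi} \left(1 + e^{9}\right)}{6 e^{9}}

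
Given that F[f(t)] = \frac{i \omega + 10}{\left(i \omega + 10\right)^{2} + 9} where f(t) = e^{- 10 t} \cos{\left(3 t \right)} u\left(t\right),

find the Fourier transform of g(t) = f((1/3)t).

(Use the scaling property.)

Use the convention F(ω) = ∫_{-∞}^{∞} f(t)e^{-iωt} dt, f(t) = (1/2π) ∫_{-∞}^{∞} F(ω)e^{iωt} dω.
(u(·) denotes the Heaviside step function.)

F[g](ω) = \frac{3 \left(3 i \omega + 10\right)}{\left(3 i \omega + 10\right)^{2} + 9}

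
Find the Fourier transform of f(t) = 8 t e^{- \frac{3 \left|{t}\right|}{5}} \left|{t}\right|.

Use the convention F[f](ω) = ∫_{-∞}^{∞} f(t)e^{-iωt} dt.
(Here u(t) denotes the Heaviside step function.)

F(ω) = \frac{20000 i \omega \left(25 \omega^{2} - 27\right)}{\left(25 \omega^{2} + 9\right)^{3}}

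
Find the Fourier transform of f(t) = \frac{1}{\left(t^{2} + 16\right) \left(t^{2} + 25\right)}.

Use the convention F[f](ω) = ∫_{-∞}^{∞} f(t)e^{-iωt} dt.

F(ω) = \frac{\pi \left(5 e^{\left|{\omega}\right|} - 4\right) e^{- 5 \left|{\omega}\right|}}{180}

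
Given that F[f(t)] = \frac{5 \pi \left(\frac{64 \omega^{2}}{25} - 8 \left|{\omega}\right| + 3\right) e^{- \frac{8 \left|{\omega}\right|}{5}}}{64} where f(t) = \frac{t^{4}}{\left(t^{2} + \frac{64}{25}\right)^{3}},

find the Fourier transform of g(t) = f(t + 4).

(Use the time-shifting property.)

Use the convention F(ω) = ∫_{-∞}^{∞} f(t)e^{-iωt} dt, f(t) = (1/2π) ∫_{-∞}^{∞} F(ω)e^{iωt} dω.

F[g](ω) = \frac{\pi \left(64 \omega^{2} - 200 \left|{\omega}\right| + 75\right) e^{4 i \omega - \frac{8 \left|{\omega}\right|}{5}}}{320}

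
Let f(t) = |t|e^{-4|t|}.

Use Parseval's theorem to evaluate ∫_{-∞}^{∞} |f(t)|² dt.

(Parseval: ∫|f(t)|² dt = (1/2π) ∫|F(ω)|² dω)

∫|f(t)|² dt = \frac{1}{128}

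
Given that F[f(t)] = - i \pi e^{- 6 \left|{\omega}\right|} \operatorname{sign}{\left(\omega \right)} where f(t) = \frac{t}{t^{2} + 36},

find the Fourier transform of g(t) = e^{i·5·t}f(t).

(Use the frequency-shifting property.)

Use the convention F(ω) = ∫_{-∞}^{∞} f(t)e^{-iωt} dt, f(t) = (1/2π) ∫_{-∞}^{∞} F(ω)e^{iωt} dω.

F[g](ω) = - i \pi e^{- 6 \left|{\omega - 5}\right|} \operatorname{sign}{\left(\omega - 5 \right)}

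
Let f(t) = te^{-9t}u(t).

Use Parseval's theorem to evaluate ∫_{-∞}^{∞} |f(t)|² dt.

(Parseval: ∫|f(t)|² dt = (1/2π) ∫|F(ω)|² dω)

∫|f(t)|² dt = \frac{1}{2916}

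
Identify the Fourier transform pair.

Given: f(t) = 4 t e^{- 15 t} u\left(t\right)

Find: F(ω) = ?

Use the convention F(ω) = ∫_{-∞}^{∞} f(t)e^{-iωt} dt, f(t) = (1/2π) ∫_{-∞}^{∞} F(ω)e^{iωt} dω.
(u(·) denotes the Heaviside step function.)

F(ω) = \frac{4}{\left(i \omega + 15\right)^{2}}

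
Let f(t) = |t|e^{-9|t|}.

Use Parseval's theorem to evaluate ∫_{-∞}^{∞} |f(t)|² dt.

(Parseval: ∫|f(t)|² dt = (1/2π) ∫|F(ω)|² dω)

∫|f(t)|² dt = \frac{1}{1458}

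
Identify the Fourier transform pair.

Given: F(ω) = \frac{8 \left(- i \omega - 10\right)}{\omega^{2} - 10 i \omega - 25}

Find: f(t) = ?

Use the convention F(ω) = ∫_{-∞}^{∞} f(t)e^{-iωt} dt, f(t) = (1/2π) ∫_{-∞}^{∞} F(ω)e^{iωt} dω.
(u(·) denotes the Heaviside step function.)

f(t) = 8 \left(5 t + 1\right) e^{- 5 t} u\left(t\right)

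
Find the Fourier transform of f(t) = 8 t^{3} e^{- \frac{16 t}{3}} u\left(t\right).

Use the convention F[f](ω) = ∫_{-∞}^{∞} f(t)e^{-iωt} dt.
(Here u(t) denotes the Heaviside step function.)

F(ω) = \frac{3888}{\left(3 i \omega + 16\right)^{4}}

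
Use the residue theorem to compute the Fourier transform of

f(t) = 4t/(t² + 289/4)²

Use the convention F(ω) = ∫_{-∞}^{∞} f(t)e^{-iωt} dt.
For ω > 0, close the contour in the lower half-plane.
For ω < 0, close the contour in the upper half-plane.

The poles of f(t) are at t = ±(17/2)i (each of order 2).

Let g(z) = f(z)e^{-iωz}; for large |z| the factor e^{-iωz} decays in the lower half-plane when ω > 0 and in the upper half-plane when ω < 0.

Case ω > 0 (lower half-plane, clockwise contour ⇒ F(ω) = -2πi·ΣRes):
  Res_{z = - \frac{17 i}{2}} g(z) = \frac{2 \omega e^{- \frac{17 \omega}{2}}}{17} (pole of order 2)
  F(ω) = -2πi·ΣRes = - \frac{4 i \pi \omega e^{- \frac{17 \omega}{2}}}{17}

Case ω < 0 (upper half-plane, counterclockwise contour ⇒ F(ω) = +2πi·ΣRes):
  Res_{z = \frac{17 i}{2}} g(z) = - \frac{2 \omega e^{\frac{17 \omega}{2}}}{17} (pole of order 2)
  F(ω) = 2πi·ΣRes = - \frac{4 i \pi \omega e^{\frac{17 \omega}{2}}}{17}

Both cases combine into a single formula in |ω|:

F(ω) = - \frac{4 i \pi \omega e^{- \frac{17 \left|{\omega}\right|}{2}}}{17}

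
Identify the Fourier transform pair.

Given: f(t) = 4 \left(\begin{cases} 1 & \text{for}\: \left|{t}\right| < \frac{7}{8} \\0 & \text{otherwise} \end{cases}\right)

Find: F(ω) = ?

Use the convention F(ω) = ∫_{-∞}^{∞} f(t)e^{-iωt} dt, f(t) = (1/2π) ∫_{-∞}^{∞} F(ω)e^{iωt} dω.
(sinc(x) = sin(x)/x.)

F(ω) = 7 \operatorname{sinc}{\left(\frac{7 \omega}{8} \right)}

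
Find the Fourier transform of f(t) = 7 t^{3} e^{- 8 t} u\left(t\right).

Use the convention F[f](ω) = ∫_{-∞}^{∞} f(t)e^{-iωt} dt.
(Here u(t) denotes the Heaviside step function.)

F(ω) = \frac{42}{\left(i \omega + 8\right)^{4}}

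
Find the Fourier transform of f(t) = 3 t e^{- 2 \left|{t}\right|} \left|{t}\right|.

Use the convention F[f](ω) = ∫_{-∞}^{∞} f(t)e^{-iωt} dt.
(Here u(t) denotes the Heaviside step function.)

F(ω) = \frac{12 i \omega \left(\omega^{2} - 12\right)}{\left(\omega^{2} + 4\right)^{3}}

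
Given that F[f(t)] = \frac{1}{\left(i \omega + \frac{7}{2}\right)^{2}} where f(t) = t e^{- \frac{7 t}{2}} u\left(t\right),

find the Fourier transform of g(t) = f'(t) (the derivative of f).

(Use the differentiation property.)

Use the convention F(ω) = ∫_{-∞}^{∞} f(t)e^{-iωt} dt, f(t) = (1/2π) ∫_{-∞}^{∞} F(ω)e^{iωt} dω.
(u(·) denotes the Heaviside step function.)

F[g](ω) = \frac{4 i \omega}{\left(2 i \omega + 7\right)^{2}}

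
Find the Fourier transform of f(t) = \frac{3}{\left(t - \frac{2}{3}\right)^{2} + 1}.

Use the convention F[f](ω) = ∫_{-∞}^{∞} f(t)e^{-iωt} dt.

F(ω) = 3 \pi e^{- \frac{2 i \omega}{3} - \left|{\omega}\right|}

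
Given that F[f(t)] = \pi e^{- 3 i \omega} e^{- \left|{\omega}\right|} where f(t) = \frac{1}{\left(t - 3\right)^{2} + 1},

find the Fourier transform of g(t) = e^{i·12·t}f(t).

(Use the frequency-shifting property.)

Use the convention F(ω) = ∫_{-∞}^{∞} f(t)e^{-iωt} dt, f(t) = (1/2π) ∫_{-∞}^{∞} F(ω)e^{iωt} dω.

F[g](ω) = \pi e^{- 3 i \left(\omega - 12\right) - \left|{\omega - 12}\right|}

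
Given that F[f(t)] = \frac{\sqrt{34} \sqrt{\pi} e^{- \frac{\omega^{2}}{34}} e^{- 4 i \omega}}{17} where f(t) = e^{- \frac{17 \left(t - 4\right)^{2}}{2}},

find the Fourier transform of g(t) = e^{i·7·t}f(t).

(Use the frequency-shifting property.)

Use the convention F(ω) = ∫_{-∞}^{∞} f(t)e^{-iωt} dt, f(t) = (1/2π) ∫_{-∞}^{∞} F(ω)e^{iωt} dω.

F[g](ω) = \frac{\sqrt{34} \sqrt{\pi} e^{- \frac{\left(\omega - 7\right) \left(\omega - 7 + 136 i\right)}{34}}}{17}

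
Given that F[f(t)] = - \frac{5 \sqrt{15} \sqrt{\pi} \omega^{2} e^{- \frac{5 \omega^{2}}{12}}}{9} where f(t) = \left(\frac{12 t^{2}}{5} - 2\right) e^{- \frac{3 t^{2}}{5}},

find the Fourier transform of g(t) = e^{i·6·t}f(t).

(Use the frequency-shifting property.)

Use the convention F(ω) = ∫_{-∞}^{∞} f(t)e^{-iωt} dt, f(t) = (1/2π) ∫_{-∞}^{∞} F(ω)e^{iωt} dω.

F[g](ω) = - \frac{5 \sqrt{15} \sqrt{\pi} \left(\omega - 6\right)^{2} e^{- \frac{5 \left(\omega - 6\right)^{2}}{12}}}{9}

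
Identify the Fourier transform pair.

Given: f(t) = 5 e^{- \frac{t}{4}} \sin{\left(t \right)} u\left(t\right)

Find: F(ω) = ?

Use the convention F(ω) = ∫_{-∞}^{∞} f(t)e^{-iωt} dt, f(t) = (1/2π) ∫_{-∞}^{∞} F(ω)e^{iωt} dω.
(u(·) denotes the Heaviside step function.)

F(ω) = \frac{80}{\left(4 i \omega + 1\right)^{2} + 16}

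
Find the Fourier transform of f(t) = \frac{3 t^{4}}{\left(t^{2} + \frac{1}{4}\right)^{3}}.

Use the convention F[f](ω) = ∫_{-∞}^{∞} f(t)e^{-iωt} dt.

F(ω) = \frac{3 \pi \left(\omega^{2} - 10 \left|{\omega}\right| + 12\right) e^{- \frac{\left|{\omega}\right|}{2}}}{16}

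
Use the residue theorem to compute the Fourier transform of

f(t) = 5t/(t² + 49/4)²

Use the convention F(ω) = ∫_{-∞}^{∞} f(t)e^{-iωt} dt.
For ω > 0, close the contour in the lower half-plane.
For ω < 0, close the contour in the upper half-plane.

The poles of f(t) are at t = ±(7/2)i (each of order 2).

Let g(z) = f(z)e^{-iωz}; for large |z| the factor e^{-iωz} decays in the lower half-plane when ω > 0 and in the upper half-plane when ω < 0.

Case ω > 0 (lower half-plane, clockwise contour ⇒ F(ω) = -2πi·ΣRes):
  Res_{z = - \frac{7 i}{2}} g(z) = \frac{5 \omega e^{- \frac{7 \omega}{2}}}{14} (pole of order 2)
  F(ω) = -2πi·ΣRes = - \frac{5 i \pi \omega e^{- \frac{7 \omega}{2}}}{7}

Case ω < 0 (upper half-plane, counterclockwise contour ⇒ F(ω) = +2πi·ΣRes):
  Res_{z = \frac{7 i}{2}} g(z) = - \frac{5 \omega e^{\frac{7 \omega}{2}}}{14} (pole of order 2)
  F(ω) = 2πi·ΣRes = - \frac{5 i \pi \omega e^{\frac{7 \omega}{2}}}{7}

Both cases combine into a single formula in |ω|:

F(ω) = - \frac{5 i \pi \omega e^{- \frac{7 \left|{\omega}\right|}{2}}}{7}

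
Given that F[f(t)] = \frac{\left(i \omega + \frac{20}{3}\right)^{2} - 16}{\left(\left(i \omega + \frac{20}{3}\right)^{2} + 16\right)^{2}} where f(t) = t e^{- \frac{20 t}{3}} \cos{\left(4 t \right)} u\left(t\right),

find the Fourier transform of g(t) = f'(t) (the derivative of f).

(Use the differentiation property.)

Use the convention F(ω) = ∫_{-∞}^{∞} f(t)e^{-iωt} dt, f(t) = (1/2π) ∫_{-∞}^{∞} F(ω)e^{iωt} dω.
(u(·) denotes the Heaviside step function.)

F[g](ω) = \frac{9 i \omega \left(\left(3 i \omega + 20\right)^{2} - 144\right)}{\left(\left(3 i \omega + 20\right)^{2} + 144\right)^{2}}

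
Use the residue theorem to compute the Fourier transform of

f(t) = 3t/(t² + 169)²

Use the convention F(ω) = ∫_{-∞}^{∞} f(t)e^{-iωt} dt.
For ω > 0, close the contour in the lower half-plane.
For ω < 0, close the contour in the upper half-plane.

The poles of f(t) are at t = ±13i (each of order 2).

Let g(z) = f(z)e^{-iωz}; for large |z| the factor e^{-iωz} decays in the lower half-plane when ω > 0 and in the upper half-plane when ω < 0.

Case ω > 0 (lower half-plane, clockwise contour ⇒ F(ω) = -2πi·ΣRes):
  Res_{z = - 13 i} g(z) = \frac{3 \omega e^{- 13 \omega}}{52} (pole of order 2)
  F(ω) = -2πi·ΣRes = - \frac{3 i \pi \omega e^{- 13 \omega}}{26}

Case ω < 0 (upper half-plane, counterclockwise contour ⇒ F(ω) = +2πi·ΣRes):
  Res_{z = 13 i} g(z) = - \frac{3 \omega e^{13 \omega}}{52} (pole of order 2)
  F(ω) = 2πi·ΣRes = - \frac{3 i \pi \omega e^{13 \omega}}{26}

Both cases combine into a single formula in |ω|:

F(ω) = - \frac{3 i \pi \omega e^{- 13 \left|{\omega}\right|}}{26}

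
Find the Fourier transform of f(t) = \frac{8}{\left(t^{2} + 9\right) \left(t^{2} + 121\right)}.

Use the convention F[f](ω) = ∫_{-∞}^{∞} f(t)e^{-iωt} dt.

F(ω) = \frac{\pi \left(11 e^{8 \left|{\omega}\right|} - 3\right) e^{- 11 \left|{\omega}\right|}}{462}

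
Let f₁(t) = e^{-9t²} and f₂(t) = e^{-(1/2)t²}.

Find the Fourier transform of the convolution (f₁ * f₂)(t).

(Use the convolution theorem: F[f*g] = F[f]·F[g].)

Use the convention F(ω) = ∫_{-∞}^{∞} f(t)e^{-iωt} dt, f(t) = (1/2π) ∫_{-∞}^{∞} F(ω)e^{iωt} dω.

F[f₁*f₂](ω) = \frac{\sqrt{2} \pi e^{- \frac{19 \omega^{2}}{36}}}{3}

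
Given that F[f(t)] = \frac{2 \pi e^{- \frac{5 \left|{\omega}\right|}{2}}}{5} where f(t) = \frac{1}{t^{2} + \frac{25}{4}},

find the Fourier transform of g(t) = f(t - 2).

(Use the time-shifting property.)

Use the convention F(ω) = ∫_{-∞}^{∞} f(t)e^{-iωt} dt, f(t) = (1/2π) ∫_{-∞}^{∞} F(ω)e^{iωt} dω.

F[g](ω) = \frac{2 \pi e^{- 2 i \omega - \frac{5 \left|{\omega}\right|}{2}}}{5}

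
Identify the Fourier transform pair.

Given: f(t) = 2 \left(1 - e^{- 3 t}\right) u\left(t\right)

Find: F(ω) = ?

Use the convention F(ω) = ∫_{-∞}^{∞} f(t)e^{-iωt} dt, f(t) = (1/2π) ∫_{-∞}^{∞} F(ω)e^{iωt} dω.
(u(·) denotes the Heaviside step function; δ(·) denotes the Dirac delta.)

F(ω) = 2 \pi \delta\left(\omega\right) - \frac{6 i}{\omega \left(i \omega + 3\right)}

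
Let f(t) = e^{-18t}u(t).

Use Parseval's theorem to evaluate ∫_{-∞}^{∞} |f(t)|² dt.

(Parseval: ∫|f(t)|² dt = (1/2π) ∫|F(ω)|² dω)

∫|f(t)|² dt = \frac{1}{36}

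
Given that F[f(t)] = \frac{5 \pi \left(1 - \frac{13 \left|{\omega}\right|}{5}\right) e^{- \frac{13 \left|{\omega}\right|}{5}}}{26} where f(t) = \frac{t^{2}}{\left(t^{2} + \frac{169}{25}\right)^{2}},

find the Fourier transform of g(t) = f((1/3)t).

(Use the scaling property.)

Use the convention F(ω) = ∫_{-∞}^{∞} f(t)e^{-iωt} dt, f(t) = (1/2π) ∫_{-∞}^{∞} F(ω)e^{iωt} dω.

F[g](ω) = \frac{3 \pi \left(5 - 39 \left|{\omega}\right|\right) e^{- \frac{39 \left|{\omega}\right|}{5}}}{26}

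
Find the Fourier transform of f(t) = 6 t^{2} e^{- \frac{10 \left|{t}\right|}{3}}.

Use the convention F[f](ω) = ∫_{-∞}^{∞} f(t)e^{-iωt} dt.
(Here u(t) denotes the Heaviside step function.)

F(ω) = \frac{6480 \left(100 - 27 \omega^{2}\right)}{\left(9 \omega^{2} + 100\right)^{3}}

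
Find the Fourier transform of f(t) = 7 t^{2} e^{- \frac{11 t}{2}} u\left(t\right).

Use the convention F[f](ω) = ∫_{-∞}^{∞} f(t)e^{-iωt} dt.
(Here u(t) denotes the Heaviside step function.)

F(ω) = \frac{112}{\left(2 i \omega + 11\right)^{3}}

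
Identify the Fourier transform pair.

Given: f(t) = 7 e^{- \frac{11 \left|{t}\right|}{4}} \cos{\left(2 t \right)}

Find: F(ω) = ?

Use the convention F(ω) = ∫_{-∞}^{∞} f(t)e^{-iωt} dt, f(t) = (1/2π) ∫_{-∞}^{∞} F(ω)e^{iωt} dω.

F(ω) = \frac{616 \left(16 \omega^{2} + 185\right)}{256 \omega^{4} + 1824 \omega^{2} + 34225}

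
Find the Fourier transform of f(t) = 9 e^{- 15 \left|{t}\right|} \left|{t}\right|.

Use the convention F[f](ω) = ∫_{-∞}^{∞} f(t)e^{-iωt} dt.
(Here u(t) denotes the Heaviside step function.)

F(ω) = \frac{18 \left(225 - \omega^{2}\right)}{\left(\omega^{2} + 225\right)^{2}}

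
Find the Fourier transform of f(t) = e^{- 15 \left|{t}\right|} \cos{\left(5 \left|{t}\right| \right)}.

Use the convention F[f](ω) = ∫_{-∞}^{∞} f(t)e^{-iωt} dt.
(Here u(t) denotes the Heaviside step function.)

F(ω) = \frac{30 \left(\omega^{2} + 250\right)}{\omega^{4} + 400 \omega^{2} + 62500}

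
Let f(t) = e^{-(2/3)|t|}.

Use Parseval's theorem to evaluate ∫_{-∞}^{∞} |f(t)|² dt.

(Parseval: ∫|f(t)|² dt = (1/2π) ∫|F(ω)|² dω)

∫|f(t)|² dt = \frac{3}{2}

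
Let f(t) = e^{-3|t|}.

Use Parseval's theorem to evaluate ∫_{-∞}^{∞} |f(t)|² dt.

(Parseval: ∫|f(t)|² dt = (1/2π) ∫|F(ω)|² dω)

∫|f(t)|² dt = \frac{1}{3}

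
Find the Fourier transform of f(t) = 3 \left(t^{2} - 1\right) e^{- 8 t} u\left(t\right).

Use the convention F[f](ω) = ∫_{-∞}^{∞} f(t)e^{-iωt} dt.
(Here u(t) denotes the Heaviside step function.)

F(ω) = \frac{3 \left(2 i \omega - \left(i \omega + 8\right)^{3} + 16\right)}{\left(i \omega + 8\right)^{4}}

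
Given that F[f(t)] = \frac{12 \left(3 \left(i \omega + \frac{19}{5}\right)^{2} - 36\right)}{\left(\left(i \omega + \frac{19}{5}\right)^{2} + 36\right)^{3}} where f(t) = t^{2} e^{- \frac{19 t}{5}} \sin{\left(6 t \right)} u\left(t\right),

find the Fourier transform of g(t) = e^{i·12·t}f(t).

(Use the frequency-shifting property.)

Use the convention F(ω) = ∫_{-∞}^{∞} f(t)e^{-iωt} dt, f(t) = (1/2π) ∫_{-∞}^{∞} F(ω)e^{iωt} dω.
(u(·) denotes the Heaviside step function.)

F[g](ω) = \frac{22500 \left(\left(5 i \left(\omega - 12\right) + 19\right)^{2} - 300\right)}{\left(\left(5 i \left(\omega - 12\right) + 19\right)^{2} + 900\right)^{3}}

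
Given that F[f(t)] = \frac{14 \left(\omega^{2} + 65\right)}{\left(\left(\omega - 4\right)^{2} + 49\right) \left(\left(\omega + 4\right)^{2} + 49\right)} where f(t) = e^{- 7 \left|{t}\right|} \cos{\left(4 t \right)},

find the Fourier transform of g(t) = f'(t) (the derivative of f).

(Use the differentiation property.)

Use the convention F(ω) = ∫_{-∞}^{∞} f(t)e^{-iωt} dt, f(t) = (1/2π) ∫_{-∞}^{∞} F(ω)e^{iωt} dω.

F[g](ω) = \frac{14 i \omega \left(\omega^{2} + 65\right)}{\omega^{4} + 66 \omega^{2} + 4225}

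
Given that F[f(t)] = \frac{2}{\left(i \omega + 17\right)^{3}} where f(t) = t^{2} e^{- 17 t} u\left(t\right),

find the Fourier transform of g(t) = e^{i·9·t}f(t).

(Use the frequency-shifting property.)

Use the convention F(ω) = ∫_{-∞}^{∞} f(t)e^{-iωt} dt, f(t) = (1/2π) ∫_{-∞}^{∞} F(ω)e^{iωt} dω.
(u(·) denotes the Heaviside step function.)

F[g](ω) = \frac{2}{\left(i \left(\omega - 9\right) + 17\right)^{3}}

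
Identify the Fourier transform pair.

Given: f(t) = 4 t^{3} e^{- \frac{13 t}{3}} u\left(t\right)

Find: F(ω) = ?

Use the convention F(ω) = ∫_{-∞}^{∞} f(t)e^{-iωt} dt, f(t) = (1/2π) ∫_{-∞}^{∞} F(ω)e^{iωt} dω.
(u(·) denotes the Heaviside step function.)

F(ω) = \frac{1944}{\left(3 i \omega + 13\right)^{4}}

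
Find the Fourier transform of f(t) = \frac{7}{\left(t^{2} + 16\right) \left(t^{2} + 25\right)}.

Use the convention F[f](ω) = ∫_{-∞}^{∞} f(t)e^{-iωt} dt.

F(ω) = \frac{7 \pi \left(5 e^{\left|{\omega}\right|} - 4\right) e^{- 5 \left|{\omega}\right|}}{180}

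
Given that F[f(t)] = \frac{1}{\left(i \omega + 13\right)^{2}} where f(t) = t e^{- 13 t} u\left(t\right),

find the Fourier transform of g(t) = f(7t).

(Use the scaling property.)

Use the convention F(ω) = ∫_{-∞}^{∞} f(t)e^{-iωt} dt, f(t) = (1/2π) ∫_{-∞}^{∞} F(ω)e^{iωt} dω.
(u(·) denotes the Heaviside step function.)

F[g](ω) = \frac{7}{\left(i \omega + 91\right)^{2}}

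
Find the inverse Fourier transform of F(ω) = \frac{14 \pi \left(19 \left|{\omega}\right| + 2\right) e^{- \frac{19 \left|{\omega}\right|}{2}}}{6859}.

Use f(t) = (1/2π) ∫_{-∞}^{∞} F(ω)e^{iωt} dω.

f(t) = \frac{7}{\left(t^{2} + \frac{361}{4}\right)^{2}}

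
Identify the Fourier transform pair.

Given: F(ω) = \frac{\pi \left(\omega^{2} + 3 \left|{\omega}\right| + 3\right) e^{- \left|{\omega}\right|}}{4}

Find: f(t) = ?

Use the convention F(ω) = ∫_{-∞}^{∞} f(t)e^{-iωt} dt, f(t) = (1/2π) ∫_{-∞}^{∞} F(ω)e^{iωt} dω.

f(t) = \frac{2}{\left(t^{2} + 1\right)^{3}}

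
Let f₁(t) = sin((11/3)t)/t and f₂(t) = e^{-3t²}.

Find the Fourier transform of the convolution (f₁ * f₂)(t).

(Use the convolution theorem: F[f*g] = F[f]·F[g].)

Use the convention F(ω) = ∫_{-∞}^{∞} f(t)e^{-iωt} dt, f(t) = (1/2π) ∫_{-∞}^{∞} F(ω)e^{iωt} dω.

F[f₁*f₂](ω) = \begin{cases} \frac{\sqrt{3} \pi^{\frac{3}{2}} e^{- \frac{\omega^{2}}{12}}}{3} & \text{for}\: \omega > - \frac{11}{3} \wedge \omega < \frac{11}{3} \\0 & \text{otherwise} \end{cases}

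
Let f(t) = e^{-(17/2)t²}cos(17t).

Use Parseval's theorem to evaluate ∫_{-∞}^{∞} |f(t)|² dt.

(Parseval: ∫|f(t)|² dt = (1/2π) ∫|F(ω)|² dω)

∫|f(t)|² dt = \frac{\sqrt{17} \sqrt{\pi} \left(1 + e^{17}\right)}{34 e^{17}}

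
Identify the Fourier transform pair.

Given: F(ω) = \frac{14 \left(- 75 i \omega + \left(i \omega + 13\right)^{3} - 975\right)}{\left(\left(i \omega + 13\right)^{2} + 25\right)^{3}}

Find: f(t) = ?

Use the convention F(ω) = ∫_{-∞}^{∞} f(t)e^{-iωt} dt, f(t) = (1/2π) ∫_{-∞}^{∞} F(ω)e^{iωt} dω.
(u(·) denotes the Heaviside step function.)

f(t) = 7 t^{2} e^{- 13 t} \cos{\left(5 t \right)} u\left(t\right)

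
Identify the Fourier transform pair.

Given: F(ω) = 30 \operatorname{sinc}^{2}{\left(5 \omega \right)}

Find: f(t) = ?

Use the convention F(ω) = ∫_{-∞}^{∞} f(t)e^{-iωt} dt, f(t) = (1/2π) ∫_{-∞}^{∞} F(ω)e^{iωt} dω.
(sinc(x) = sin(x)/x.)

f(t) = 3 \left(\begin{cases} 1 - \frac{\left|{t}\right|}{10} & \text{for}\: \left|{t}\right| < 10 \\0 & \text{otherwise} \end{cases}\right)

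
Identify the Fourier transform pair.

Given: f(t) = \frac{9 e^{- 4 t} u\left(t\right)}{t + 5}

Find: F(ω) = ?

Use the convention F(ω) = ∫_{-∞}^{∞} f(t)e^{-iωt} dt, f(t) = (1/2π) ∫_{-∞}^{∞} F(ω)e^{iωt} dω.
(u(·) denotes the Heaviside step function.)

F(ω) = 9 e^{5 i \omega + 20} \operatorname{E}_{1}\left(5 i \omega + 20\right)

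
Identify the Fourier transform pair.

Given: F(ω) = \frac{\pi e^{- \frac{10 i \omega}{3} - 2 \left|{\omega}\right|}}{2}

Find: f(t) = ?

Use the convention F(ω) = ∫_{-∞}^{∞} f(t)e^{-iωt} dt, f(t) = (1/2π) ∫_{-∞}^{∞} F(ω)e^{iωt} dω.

f(t) = \frac{1}{\left(t - \frac{10}{3}\right)^{2} + 4}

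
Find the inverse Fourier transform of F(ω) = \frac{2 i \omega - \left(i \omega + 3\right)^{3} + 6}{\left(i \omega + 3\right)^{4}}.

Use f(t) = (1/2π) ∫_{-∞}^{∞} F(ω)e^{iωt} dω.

f(t) = \left(t^{2} - 1\right) e^{- 3 t} u\left(t\right)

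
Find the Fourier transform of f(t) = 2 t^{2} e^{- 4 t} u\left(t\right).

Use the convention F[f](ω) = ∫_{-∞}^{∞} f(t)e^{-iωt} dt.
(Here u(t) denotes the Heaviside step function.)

F(ω) = \frac{4}{\left(i \omega + 4\right)^{3}}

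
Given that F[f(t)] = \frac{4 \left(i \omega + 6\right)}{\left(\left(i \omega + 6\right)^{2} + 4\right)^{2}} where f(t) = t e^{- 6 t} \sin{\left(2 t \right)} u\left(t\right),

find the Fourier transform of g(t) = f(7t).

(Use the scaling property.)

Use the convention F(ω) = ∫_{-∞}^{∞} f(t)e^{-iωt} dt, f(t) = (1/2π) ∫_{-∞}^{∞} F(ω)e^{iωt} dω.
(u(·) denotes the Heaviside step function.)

F[g](ω) = \frac{196 \left(i \omega + 42\right)}{\left(\left(i \omega + 42\right)^{2} + 196\right)^{2}}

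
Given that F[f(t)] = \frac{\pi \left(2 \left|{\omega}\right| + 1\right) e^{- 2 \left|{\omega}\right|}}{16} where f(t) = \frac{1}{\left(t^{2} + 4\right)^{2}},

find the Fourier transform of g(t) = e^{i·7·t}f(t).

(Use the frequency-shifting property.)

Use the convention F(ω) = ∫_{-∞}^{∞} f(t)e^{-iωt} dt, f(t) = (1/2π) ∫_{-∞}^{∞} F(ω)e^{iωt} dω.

F[g](ω) = \frac{\pi \left(2 \left|{\omega - 7}\right| + 1\right) e^{- 2 \left|{\omega - 7}\right|}}{16}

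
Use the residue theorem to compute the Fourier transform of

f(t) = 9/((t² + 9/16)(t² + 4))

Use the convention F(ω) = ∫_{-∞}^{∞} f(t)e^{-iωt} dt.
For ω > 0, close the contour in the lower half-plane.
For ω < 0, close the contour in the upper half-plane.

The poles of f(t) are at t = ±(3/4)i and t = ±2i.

Let g(z) = f(z)e^{-iωz}; for large |z| the factor e^{-iωz} decays in the lower half-plane when ω > 0 and in the upper half-plane when ω < 0.

Case ω > 0 (lower half-plane, clockwise contour ⇒ F(ω) = -2πi·ΣRes):
  Res_{z = - \frac{3 i}{4}} g(z) = \frac{96 i e^{- \frac{3 \omega}{4}}}{55}
  Res_{z = - 2 i} g(z) = - \frac{36 i e^{- 2 \omega}}{55}
  F(ω) = -2πi·ΣRes = - \frac{72 \pi e^{- 2 \omega}}{55} + \frac{192 \pi e^{- \frac{3 \omega}{4}}}{55}

Case ω < 0 (upper half-plane, counterclockwise contour ⇒ F(ω) = +2πi·ΣRes):
  Res_{z = \frac{3 i}{4}} g(z) = - \frac{96 i e^{\frac{3 \omega}{4}}}{55}
  Res_{z = 2 i} g(z) = \frac{36 i e^{2 \omega}}{55}
  F(ω) = 2πi·ΣRes = \frac{24 \pi \left(8 e^{\frac{3 \omega}{4}} - 3 e^{2 \omega}\right)}{55}

Both cases combine into a single formula in |ω|:

F(ω) = - \frac{72 \pi e^{- 2 \left|{\omega}\right|}}{55} + \frac{192 \pi e^{- \frac{3 \left|{\omega}\right|}{4}}}{55}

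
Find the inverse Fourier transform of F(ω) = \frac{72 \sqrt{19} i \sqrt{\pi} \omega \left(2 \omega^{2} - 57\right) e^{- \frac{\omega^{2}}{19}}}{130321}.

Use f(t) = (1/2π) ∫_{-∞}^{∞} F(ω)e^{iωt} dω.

f(t) = 9 t^{3} e^{- \frac{19 t^{2}}{4}}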